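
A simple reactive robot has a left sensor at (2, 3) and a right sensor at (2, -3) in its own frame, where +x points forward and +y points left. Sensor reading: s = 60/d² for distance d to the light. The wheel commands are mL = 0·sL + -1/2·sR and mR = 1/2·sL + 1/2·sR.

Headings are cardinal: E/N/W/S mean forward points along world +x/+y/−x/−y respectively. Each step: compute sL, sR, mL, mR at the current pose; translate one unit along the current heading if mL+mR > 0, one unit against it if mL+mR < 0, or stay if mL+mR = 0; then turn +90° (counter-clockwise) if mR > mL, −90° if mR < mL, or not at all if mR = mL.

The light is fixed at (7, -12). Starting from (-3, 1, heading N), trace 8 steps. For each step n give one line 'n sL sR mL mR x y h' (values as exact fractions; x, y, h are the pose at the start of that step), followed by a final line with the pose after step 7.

n=0: pose=(-3,1,N); sL=30/197, sR=30/137; mL=-15/137, mR=5010/26989; mL+mR=15/197 → advance +1; mR−mL=7965/26989 → turn +1·90°
n=1: pose=(-3,2,W); sL=12/53, sR=60/433; mL=-30/433, mR=4188/22949; mL+mR=6/53 → advance +1; mR−mL=5778/22949 → turn +1·90°
n=2: pose=(-4,2,S); sL=15/52, sR=3/17; mL=-3/34, mR=411/1768; mL+mR=15/104 → advance +1; mR−mL=567/1768 → turn +1·90°
n=3: pose=(-4,1,E); sL=60/337, sR=60/181; mL=-30/181, mR=15540/60997; mL+mR=30/337 → advance +1; mR−mL=25650/60997 → turn +1·90°
n=4: pose=(-3,1,N); sL=30/197, sR=30/137; mL=-15/137, mR=5010/26989; mL+mR=15/197 → advance +1; mR−mL=7965/26989 → turn +1·90°
n=5: pose=(-3,2,W); sL=12/53, sR=60/433; mL=-30/433, mR=4188/22949; mL+mR=6/53 → advance +1; mR−mL=5778/22949 → turn +1·90°
n=6: pose=(-4,2,S); sL=15/52, sR=3/17; mL=-3/34, mR=411/1768; mL+mR=15/104 → advance +1; mR−mL=567/1768 → turn +1·90°
n=7: pose=(-4,1,E); sL=60/337, sR=60/181; mL=-30/181, mR=15540/60997; mL+mR=30/337 → advance +1; mR−mL=25650/60997 → turn +1·90°

0 30/197 30/137 -15/137 5010/26989 -3 1 N
1 12/53 60/433 -30/433 4188/22949 -3 2 W
2 15/52 3/17 -3/34 411/1768 -4 2 S
3 60/337 60/181 -30/181 15540/60997 -4 1 E
4 30/197 30/137 -15/137 5010/26989 -3 1 N
5 12/53 60/433 -30/433 4188/22949 -3 2 W
6 15/52 3/17 -3/34 411/1768 -4 2 S
7 60/337 60/181 -30/181 15540/60997 -4 1 E
final -3 1 N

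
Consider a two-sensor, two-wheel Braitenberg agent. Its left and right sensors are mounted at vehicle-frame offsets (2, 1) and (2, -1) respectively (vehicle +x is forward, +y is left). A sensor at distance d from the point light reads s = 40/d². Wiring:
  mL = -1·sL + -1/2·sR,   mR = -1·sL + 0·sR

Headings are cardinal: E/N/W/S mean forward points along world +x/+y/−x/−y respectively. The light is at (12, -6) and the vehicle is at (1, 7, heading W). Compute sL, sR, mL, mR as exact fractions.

left sensor world pos  = (-1, 6); dL² = 313
right sensor world pos = (-1, 8); dR² = 365
sL = 40/313 = 40/313
sR = 40/365 = 8/73
mL = -1·sL + -1/2·sR = -4172/22849
mR = -1·sL + 0·sR = -40/313

40/313 8/73 -4172/22849 -40/313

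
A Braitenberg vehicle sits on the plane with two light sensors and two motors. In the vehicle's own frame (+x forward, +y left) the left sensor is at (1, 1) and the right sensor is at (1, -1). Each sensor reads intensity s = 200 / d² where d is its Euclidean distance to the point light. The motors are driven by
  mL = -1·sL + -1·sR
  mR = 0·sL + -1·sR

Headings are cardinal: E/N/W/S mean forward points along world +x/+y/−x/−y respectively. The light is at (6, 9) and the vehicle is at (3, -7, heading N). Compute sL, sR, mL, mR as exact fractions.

200/241 200/229 -94000/55189 -200/229

left sensor world pos  = (2, -6); dL² = 241
right sensor world pos = (4, -6); dR² = 229
sL = 200/241 = 200/241
sR = 200/229 = 200/229
mL = -1·sL + -1·sR = -94000/55189
mR = 0·sL + -1·sR = -200/229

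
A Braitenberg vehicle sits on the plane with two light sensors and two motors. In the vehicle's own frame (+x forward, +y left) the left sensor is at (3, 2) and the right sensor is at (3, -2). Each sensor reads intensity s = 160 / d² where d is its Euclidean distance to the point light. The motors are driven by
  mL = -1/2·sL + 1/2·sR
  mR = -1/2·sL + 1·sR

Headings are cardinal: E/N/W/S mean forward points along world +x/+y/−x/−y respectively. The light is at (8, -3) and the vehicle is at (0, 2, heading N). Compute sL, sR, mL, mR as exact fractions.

left sensor world pos  = (-2, 5); dL² = 164
right sensor world pos = (2, 5); dR² = 100
sL = 160/164 = 40/41
sR = 160/100 = 8/5
mL = -1/2·sL + 1/2·sR = 64/205
mR = -1/2·sL + 1·sR = 228/205

40/41 8/5 64/205 228/205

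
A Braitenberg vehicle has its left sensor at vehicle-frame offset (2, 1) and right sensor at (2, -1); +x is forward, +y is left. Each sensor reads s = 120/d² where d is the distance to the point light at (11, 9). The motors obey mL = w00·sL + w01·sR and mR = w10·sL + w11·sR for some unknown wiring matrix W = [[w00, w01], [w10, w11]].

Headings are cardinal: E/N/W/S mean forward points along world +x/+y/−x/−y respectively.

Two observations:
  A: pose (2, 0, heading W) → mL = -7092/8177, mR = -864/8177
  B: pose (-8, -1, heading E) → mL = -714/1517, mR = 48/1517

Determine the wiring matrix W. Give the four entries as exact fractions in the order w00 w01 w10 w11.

obs A: pose=(2,0,W) → sL=120/221, sR=24/37, mL=-7092/8177, mR=-864/8177
obs B: pose=(-8,-1,E) → sL=12/37, sR=12/41, mL=-714/1517, mR=48/1517
sensor matrix S = [[120/221, 24/37], [12/37, 12/41]]; det S = -638208/12404509
solve [mL_A; mL_B] = S·[w00; w01] and [mR_A; mR_B] = S·[w10; w11]:
  w00 = -1, w01 = -1/2, w10 = 1, w11 = -1

-1 -1/2 1 -1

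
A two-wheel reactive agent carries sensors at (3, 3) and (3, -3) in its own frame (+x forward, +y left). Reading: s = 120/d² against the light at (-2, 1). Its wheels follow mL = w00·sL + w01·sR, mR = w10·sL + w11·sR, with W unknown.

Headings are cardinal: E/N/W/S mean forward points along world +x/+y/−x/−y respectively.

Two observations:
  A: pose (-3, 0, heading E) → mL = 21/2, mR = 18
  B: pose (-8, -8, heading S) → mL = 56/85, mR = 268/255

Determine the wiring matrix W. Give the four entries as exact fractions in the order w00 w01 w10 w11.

obs A: pose=(-3,0,E) → sL=15, sR=6, mL=21/2, mR=18
obs B: pose=(-8,-8,S) → sL=40/51, sR=8/15, mL=56/85, mR=268/255
sensor matrix S = [[15, 6], [40/51, 8/15]]; det S = 56/17
solve [mL_A; mL_B] = S·[w00; w01] and [mR_A; mR_B] = S·[w10; w11]:
  w00 = 1/2, w01 = 1/2, w10 = 1, w11 = 1/2

1/2 1/2 1 1/2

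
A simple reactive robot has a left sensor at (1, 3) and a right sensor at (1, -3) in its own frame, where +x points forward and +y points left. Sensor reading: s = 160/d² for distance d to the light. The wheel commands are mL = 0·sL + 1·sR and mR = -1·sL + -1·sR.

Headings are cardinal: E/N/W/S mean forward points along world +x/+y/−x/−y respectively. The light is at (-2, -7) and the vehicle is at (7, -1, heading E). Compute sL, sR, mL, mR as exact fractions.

left sensor world pos  = (8, 2); dL² = 181
right sensor world pos = (8, -4); dR² = 109
sL = 160/181 = 160/181
sR = 160/109 = 160/109
mL = 0·sL + 1·sR = 160/109
mR = -1·sL + -1·sR = -46400/19729

160/181 160/109 160/109 -46400/19729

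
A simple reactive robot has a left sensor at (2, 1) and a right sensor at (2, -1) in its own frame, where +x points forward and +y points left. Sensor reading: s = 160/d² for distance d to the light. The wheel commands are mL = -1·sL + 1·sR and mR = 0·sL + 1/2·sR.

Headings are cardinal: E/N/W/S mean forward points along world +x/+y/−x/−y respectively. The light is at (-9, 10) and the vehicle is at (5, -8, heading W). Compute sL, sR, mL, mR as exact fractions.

32/101 160/433 2304/43733 80/433

left sensor world pos  = (3, -9); dL² = 505
right sensor world pos = (3, -7); dR² = 433
sL = 160/505 = 32/101
sR = 160/433 = 160/433
mL = -1·sL + 1·sR = 2304/43733
mR = 0·sL + 1/2·sR = 80/433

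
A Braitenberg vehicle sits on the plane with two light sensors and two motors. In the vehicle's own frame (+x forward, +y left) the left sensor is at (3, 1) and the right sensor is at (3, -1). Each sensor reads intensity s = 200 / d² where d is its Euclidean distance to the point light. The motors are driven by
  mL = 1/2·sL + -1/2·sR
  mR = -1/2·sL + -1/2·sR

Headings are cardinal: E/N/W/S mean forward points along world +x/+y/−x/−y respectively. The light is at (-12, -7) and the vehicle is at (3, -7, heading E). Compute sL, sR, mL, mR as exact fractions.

left sensor world pos  = (6, -6); dL² = 325
right sensor world pos = (6, -8); dR² = 325
sL = 200/325 = 8/13
sR = 200/325 = 8/13
mL = 1/2·sL + -1/2·sR = 0
mR = -1/2·sL + -1/2·sR = -8/13

8/13 8/13 0 -8/13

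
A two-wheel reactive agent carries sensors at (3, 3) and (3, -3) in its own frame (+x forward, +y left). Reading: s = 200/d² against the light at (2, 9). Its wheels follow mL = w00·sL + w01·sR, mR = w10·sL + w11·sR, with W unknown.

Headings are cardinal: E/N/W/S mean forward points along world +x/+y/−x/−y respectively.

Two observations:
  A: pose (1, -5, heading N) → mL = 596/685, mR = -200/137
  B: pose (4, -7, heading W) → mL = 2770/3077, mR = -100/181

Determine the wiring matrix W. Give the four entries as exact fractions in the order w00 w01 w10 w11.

obs A: pose=(1,-5,N) → sL=200/137, sR=8/5, mL=596/685, mR=-200/137
obs B: pose=(4,-7,W) → sL=100/181, sR=20/17, mL=2770/3077, mR=-100/181
sensor matrix S = [[200/137, 8/5], [100/181, 20/17]]; det S = 351360/421549
solve [mL_A; mL_B] = S·[w00; w01] and [mR_A; mR_B] = S·[w10; w11]:
  w00 = -1/2, w01 = 1, w10 = -1, w11 = 0

-1/2 1 -1 0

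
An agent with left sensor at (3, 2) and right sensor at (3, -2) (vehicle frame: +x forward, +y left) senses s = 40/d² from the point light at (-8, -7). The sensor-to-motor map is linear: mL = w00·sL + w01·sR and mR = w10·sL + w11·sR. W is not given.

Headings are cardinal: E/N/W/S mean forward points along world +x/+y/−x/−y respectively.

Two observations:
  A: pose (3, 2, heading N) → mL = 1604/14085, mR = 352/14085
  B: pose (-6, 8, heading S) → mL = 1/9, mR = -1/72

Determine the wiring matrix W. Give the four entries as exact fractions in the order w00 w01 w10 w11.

1 -1/2 1/2 -1/2

obs A: pose=(3,2,N) → sL=8/45, sR=40/313, mL=1604/14085, mR=352/14085
obs B: pose=(-6,8,S) → sL=1/4, sR=5/18, mL=1/9, mR=-1/72
sensor matrix S = [[8/45, 40/313], [1/4, 5/18]]; det S = 442/25353
solve [mL_A; mL_B] = S·[w00; w01] and [mR_A; mR_B] = S·[w10; w11]:
  w00 = 1, w01 = -1/2, w10 = 1/2, w11 = -1/2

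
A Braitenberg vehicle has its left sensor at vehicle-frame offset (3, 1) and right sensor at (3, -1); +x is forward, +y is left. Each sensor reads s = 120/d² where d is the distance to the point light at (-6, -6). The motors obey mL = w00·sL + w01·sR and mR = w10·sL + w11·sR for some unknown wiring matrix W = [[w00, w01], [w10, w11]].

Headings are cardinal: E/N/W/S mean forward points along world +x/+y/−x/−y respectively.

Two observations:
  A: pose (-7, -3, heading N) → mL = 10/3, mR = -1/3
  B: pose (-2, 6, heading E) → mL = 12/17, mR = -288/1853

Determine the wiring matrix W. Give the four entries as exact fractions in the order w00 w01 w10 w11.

obs A: pose=(-7,-3,N) → sL=3, sR=10/3, mL=10/3, mR=-1/3
obs B: pose=(-2,6,E) → sL=60/109, sR=12/17, mL=12/17, mR=-288/1853
sensor matrix S = [[3, 10/3], [60/109, 12/17]]; det S = 524/1853
solve [mL_A; mL_B] = S·[w00; w01] and [mR_A; mR_B] = S·[w10; w11]:
  w00 = 0, w01 = 1, w10 = 1, w11 = -1

0 1 1 -1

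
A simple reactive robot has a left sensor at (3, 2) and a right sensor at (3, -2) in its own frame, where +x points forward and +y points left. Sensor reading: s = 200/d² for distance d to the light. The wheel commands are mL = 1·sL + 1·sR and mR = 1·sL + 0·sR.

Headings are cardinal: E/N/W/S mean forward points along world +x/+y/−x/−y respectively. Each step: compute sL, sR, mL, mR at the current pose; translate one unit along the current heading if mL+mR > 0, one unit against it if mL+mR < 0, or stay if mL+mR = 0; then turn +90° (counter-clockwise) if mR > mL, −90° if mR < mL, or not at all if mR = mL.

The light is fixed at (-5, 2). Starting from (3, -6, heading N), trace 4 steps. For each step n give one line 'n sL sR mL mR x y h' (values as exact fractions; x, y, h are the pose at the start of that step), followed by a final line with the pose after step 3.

n=0: pose=(3,-6,N); sL=200/61, sR=8/5; mL=1488/305, mR=200/61; mL+mR=2488/305 → advance +1; mR−mL=-8/5 → turn -1·90°
n=1: pose=(3,-5,E); sL=100/73, sR=100/101; mL=17400/7373, mR=100/73; mL+mR=27500/7373 → advance +1; mR−mL=-100/101 → turn -1·90°
n=2: pose=(4,-5,S); sL=200/221, sR=200/149; mL=74000/32929, mR=200/221; mL+mR=103800/32929 → advance +1; mR−mL=-200/149 → turn -1·90°
n=3: pose=(4,-6,W); sL=25/17, sR=25/9; mL=650/153, mR=25/17; mL+mR=875/153 → advance +1; mR−mL=-25/9 → turn -1·90°

0 200/61 8/5 1488/305 200/61 3 -6 N
1 100/73 100/101 17400/7373 100/73 3 -5 E
2 200/221 200/149 74000/32929 200/221 4 -5 S
3 25/17 25/9 650/153 25/17 4 -6 W
final 3 -6 N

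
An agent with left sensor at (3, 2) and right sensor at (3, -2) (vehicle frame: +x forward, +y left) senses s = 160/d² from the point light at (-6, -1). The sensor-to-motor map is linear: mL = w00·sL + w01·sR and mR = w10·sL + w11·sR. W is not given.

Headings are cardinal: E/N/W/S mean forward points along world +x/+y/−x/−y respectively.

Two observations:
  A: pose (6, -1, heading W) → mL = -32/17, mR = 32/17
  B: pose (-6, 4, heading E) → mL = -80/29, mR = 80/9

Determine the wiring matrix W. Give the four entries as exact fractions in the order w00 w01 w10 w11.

-1 0 0 1

obs A: pose=(6,-1,W) → sL=32/17, sR=32/17, mL=-32/17, mR=32/17
obs B: pose=(-6,4,E) → sL=80/29, sR=80/9, mL=-80/29, mR=80/9
sensor matrix S = [[32/17, 32/17], [80/29, 80/9]]; det S = 51200/4437
solve [mL_A; mL_B] = S·[w00; w01] and [mR_A; mR_B] = S·[w10; w11]:
  w00 = -1, w01 = 0, w10 = 0, w11 = 1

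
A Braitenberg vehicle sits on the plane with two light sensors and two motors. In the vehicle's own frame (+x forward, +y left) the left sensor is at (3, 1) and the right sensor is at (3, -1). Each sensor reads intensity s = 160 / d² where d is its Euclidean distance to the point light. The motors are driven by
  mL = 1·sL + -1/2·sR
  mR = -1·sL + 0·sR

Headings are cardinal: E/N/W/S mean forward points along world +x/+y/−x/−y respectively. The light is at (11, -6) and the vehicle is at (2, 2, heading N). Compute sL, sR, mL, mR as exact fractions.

left sensor world pos  = (1, 5); dL² = 221
right sensor world pos = (3, 5); dR² = 185
sL = 160/221 = 160/221
sR = 160/185 = 32/37
mL = 1·sL + -1/2·sR = 2384/8177
mR = -1·sL + 0·sR = -160/221

160/221 32/37 2384/8177 -160/221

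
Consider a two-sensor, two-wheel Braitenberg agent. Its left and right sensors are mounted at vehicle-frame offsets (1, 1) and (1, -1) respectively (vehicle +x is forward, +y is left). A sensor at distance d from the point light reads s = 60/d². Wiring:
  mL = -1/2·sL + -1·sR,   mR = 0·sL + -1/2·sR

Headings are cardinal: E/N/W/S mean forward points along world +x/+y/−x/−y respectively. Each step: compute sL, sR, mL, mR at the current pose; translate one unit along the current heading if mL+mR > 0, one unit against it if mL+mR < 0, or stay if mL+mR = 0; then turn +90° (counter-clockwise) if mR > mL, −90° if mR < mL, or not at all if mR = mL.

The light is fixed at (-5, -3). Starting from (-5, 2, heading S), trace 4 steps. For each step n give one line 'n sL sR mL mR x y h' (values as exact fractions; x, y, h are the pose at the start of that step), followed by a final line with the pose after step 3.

n=0: pose=(-5,2,S); sL=60/17, sR=60/17; mL=-90/17, mR=-30/17; mL+mR=-120/17 → advance -1; mR−mL=60/17 → turn +1·90°
n=1: pose=(-5,3,E); sL=6/5, sR=30/13; mL=-189/65, mR=-15/13; mL+mR=-264/65 → advance -1; mR−mL=114/65 → turn +1·90°
n=2: pose=(-6,3,N); sL=60/53, sR=60/49; mL=-4650/2597, mR=-30/49; mL+mR=-6240/2597 → advance -1; mR−mL=3060/2597 → turn +1·90°
n=3: pose=(-6,2,W); sL=3, sR=3/2; mL=-3, mR=-3/4; mL+mR=-15/4 → advance -1; mR−mL=9/4 → turn +1·90°

0 60/17 60/17 -90/17 -30/17 -5 2 S
1 6/5 30/13 -189/65 -15/13 -5 3 E
2 60/53 60/49 -4650/2597 -30/49 -6 3 N
3 3 3/2 -3 -3/4 -6 2 W
final -5 2 S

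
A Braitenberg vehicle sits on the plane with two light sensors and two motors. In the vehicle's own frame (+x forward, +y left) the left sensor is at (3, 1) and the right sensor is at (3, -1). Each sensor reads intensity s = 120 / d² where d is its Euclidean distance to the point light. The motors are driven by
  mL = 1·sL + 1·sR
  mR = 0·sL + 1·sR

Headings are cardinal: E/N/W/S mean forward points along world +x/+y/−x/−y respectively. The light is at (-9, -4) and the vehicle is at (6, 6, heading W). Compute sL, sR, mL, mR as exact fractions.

left sensor world pos  = (3, 5); dL² = 225
right sensor world pos = (3, 7); dR² = 265
sL = 120/225 = 8/15
sR = 120/265 = 24/53
mL = 1·sL + 1·sR = 784/795
mR = 0·sL + 1·sR = 24/53

8/15 24/53 784/795 24/53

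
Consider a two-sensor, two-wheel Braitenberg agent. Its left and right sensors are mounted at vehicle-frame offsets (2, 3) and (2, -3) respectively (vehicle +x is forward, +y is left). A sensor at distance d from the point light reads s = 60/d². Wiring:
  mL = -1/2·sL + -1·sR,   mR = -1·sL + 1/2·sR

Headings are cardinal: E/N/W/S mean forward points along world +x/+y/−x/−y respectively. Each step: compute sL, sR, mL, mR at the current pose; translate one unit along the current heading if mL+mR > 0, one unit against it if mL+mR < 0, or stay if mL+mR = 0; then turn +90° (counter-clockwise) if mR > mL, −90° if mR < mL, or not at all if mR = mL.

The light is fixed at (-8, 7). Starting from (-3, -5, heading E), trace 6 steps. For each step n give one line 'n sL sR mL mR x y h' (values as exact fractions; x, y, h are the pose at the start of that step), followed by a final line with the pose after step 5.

0 6/13 30/137 -801/1781 -627/1781 -3 -5 E
1 60/101 60/149 -10530/15049 -5910/15049 -4 -5 N
2 3/13 15/26 -9/13 3/52 -4 -6 W
3 60/289 60/229 -24210/66181 -5070/66181 -3 -6 S
4 6/13 30/137 -801/1781 -627/1781 -3 -5 E
5 60/101 60/149 -10530/15049 -5910/15049 -4 -5 N
final -4 -6 W

n=0: pose=(-3,-5,E); sL=6/13, sR=30/137; mL=-801/1781, mR=-627/1781; mL+mR=-1428/1781 → advance -1; mR−mL=174/1781 → turn +1·90°
n=1: pose=(-4,-5,N); sL=60/101, sR=60/149; mL=-10530/15049, mR=-5910/15049; mL+mR=-16440/15049 → advance -1; mR−mL=4620/15049 → turn +1·90°
n=2: pose=(-4,-6,W); sL=3/13, sR=15/26; mL=-9/13, mR=3/52; mL+mR=-33/52 → advance -1; mR−mL=3/4 → turn +1·90°
n=3: pose=(-3,-6,S); sL=60/289, sR=60/229; mL=-24210/66181, mR=-5070/66181; mL+mR=-29280/66181 → advance -1; mR−mL=19140/66181 → turn +1·90°
n=4: pose=(-3,-5,E); sL=6/13, sR=30/137; mL=-801/1781, mR=-627/1781; mL+mR=-1428/1781 → advance -1; mR−mL=174/1781 → turn +1·90°
n=5: pose=(-4,-5,N); sL=60/101, sR=60/149; mL=-10530/15049, mR=-5910/15049; mL+mR=-16440/15049 → advance -1; mR−mL=4620/15049 → turn +1·90°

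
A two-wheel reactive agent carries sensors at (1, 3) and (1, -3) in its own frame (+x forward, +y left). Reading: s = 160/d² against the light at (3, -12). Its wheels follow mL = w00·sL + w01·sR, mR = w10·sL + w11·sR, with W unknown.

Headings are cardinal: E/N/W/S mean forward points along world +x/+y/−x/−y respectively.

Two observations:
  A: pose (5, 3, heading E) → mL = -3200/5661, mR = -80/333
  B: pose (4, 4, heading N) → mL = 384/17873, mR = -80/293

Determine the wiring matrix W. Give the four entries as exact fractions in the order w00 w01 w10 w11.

1 -1 -1/2 0

obs A: pose=(5,3,E) → sL=160/333, sR=160/153, mL=-3200/5661, mR=-80/333
obs B: pose=(4,4,N) → sL=160/293, sR=32/61, mL=384/17873, mR=-80/293
sensor matrix S = [[160/333, 160/153], [160/293, 32/61]]; det S = -32276480/101179053
solve [mL_A; mL_B] = S·[w00; w01] and [mR_A; mR_B] = S·[w10; w11]:
  w00 = 1, w01 = -1, w10 = -1/2, w11 = 0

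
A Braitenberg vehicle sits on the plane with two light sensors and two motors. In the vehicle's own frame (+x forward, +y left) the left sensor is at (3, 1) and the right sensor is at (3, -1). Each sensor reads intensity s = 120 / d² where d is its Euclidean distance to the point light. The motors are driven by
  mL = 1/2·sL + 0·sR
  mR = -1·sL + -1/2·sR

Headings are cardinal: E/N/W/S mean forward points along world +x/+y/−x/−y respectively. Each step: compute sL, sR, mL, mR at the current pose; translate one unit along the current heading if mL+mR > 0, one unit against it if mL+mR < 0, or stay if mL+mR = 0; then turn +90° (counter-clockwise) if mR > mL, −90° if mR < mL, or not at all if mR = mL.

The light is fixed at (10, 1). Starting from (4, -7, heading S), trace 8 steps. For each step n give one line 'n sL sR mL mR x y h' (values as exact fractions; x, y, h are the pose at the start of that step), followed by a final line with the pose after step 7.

0 60/73 12/17 30/73 -1458/1241 4 -7 S
1 24/29 40/39 12/29 -1516/1131 4 -6 W
2 30/13 15/4 15/13 -435/104 5 -6 N
3 120/53 24/17 60/53 -2676/901 5 -7 E
4 60/73 12/17 30/73 -1458/1241 4 -7 S
5 24/29 40/39 12/29 -1516/1131 4 -6 W
6 30/13 15/4 15/13 -435/104 5 -6 N
7 120/53 24/17 60/53 -2676/901 5 -7 E
final 4 -7 S

n=0: pose=(4,-7,S); sL=60/73, sR=12/17; mL=30/73, mR=-1458/1241; mL+mR=-948/1241 → advance -1; mR−mL=-1968/1241 → turn -1·90°
n=1: pose=(4,-6,W); sL=24/29, sR=40/39; mL=12/29, mR=-1516/1131; mL+mR=-1048/1131 → advance -1; mR−mL=-1984/1131 → turn -1·90°
n=2: pose=(5,-6,N); sL=30/13, sR=15/4; mL=15/13, mR=-435/104; mL+mR=-315/104 → advance -1; mR−mL=-555/104 → turn -1·90°
n=3: pose=(5,-7,E); sL=120/53, sR=24/17; mL=60/53, mR=-2676/901; mL+mR=-1656/901 → advance -1; mR−mL=-3696/901 → turn -1·90°
n=4: pose=(4,-7,S); sL=60/73, sR=12/17; mL=30/73, mR=-1458/1241; mL+mR=-948/1241 → advance -1; mR−mL=-1968/1241 → turn -1·90°
n=5: pose=(4,-6,W); sL=24/29, sR=40/39; mL=12/29, mR=-1516/1131; mL+mR=-1048/1131 → advance -1; mR−mL=-1984/1131 → turn -1·90°
n=6: pose=(5,-6,N); sL=30/13, sR=15/4; mL=15/13, mR=-435/104; mL+mR=-315/104 → advance -1; mR−mL=-555/104 → turn -1·90°
n=7: pose=(5,-7,E); sL=120/53, sR=24/17; mL=60/53, mR=-2676/901; mL+mR=-1656/901 → advance -1; mR−mL=-3696/901 → turn -1·90°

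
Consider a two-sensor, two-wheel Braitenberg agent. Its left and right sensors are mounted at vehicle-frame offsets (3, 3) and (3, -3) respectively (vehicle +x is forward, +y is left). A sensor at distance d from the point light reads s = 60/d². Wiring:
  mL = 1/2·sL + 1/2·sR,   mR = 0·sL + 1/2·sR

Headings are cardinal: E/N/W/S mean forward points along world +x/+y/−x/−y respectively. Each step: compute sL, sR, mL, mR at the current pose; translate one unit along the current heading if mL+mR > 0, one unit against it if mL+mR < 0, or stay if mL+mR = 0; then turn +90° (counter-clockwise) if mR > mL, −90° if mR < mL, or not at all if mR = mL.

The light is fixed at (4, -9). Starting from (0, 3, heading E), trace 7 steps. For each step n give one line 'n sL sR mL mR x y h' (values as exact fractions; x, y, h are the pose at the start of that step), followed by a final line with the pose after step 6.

n=0: pose=(0,3,E); sL=30/113, sR=30/41; mL=2310/4633, mR=15/41; mL+mR=4005/4633 → advance +1; mR−mL=-15/113 → turn -1·90°
n=1: pose=(1,3,S); sL=20/27, sR=20/39; mL=220/351, mR=10/39; mL+mR=310/351 → advance +1; mR−mL=-10/27 → turn -1·90°
n=2: pose=(1,2,W); sL=3/5, sR=15/58; mL=249/580, mR=15/116; mL+mR=81/145 → advance +1; mR−mL=-3/10 → turn -1·90°
n=3: pose=(0,2,N); sL=12/49, sR=60/197; mL=2652/9653, mR=30/197; mL+mR=4122/9653 → advance +1; mR−mL=-6/49 → turn -1·90°
n=4: pose=(0,3,E); sL=30/113, sR=30/41; mL=2310/4633, mR=15/41; mL+mR=4005/4633 → advance +1; mR−mL=-15/113 → turn -1·90°
n=5: pose=(1,3,S); sL=20/27, sR=20/39; mL=220/351, mR=10/39; mL+mR=310/351 → advance +1; mR−mL=-10/27 → turn -1·90°
n=6: pose=(1,2,W); sL=3/5, sR=15/58; mL=249/580, mR=15/116; mL+mR=81/145 → advance +1; mR−mL=-3/10 → turn -1·90°

0 30/113 30/41 2310/4633 15/41 0 3 E
1 20/27 20/39 220/351 10/39 1 3 S
2 3/5 15/58 249/580 15/116 1 2 W
3 12/49 60/197 2652/9653 30/197 0 2 N
4 30/113 30/41 2310/4633 15/41 0 3 E
5 20/27 20/39 220/351 10/39 1 3 S
6 3/5 15/58 249/580 15/116 1 2 W
final 0 2 N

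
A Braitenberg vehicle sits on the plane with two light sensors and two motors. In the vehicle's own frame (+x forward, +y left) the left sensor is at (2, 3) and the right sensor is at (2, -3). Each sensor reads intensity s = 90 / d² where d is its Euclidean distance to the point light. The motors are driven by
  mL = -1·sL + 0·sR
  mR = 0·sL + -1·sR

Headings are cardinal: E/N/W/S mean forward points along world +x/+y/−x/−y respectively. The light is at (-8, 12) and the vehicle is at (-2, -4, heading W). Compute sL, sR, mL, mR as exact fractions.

left sensor world pos  = (-4, -7); dL² = 377
right sensor world pos = (-4, -1); dR² = 185
sL = 90/377 = 90/377
sR = 90/185 = 18/37
mL = -1·sL + 0·sR = -90/377
mR = 0·sL + -1·sR = -18/37

90/377 18/37 -90/377 -18/37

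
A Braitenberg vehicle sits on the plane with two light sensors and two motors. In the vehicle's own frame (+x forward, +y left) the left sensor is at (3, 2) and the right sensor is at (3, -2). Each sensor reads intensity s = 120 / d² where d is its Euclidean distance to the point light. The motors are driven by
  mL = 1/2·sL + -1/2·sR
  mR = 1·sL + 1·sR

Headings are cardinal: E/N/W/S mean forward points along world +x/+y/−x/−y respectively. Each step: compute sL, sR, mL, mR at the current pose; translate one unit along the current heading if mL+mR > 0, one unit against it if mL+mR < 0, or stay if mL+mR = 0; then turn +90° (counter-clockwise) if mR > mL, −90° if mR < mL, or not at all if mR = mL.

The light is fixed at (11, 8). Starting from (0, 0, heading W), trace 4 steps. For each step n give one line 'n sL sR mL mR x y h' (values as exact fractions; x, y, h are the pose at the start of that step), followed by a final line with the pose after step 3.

n=0: pose=(0,0,W); sL=15/37, sR=15/29; mL=-60/1073, mR=990/1073; mL+mR=930/1073 → advance +1; mR−mL=1050/1073 → turn +1·90°
n=1: pose=(-1,0,S); sL=120/221, sR=120/317; mL=5760/70057, mR=64560/70057; mL+mR=70320/70057 → advance +1; mR−mL=58800/70057 → turn +1·90°
n=2: pose=(-1,-1,E); sL=12/13, sR=60/101; mL=216/1313, mR=1992/1313; mL+mR=2208/1313 → advance +1; mR−mL=1776/1313 → turn +1·90°
n=3: pose=(0,-1,N); sL=24/41, sR=40/39; mL=-352/1599, mR=2576/1599; mL+mR=2224/1599 → advance +1; mR−mL=976/533 → turn +1·90°

0 15/37 15/29 -60/1073 990/1073 0 0 W
1 120/221 120/317 5760/70057 64560/70057 -1 0 S
2 12/13 60/101 216/1313 1992/1313 -1 -1 E
3 24/41 40/39 -352/1599 2576/1599 0 -1 N
final 0 0 W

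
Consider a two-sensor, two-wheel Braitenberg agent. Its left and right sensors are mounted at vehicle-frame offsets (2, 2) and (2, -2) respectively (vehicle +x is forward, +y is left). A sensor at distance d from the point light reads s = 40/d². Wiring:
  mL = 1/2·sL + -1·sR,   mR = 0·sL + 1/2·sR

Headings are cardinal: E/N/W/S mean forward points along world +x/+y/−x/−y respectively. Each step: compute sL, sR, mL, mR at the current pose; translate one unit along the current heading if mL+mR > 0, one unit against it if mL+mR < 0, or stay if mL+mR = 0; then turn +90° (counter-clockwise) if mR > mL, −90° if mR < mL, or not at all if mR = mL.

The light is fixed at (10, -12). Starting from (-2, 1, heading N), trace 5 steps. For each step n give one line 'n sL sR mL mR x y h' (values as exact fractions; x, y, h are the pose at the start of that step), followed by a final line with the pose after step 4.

n=0: pose=(-2,1,N); sL=40/421, sR=8/65; mL=-2068/27365, mR=4/65; mL+mR=-384/27365 → advance -1; mR−mL=3752/27365 → turn +1·90°
n=1: pose=(-2,0,W); sL=5/37, sR=5/49; mL=-125/3626, mR=5/98; mL+mR=30/1813 → advance +1; mR−mL=155/1813 → turn +1·90°
n=2: pose=(-3,0,S); sL=40/221, sR=8/65; mL=-36/1105, mR=4/65; mL+mR=32/1105 → advance +1; mR−mL=8/85 → turn +1·90°
n=3: pose=(-3,-1,E); sL=4/29, sR=20/101; mL=-378/2929, mR=10/101; mL+mR=-88/2929 → advance -1; mR−mL=668/2929 → turn +1·90°
n=4: pose=(-4,-1,N); sL=8/85, sR=40/313; mL=-2148/26605, mR=20/313; mL+mR=-448/26605 → advance -1; mR−mL=3848/26605 → turn +1·90°

0 40/421 8/65 -2068/27365 4/65 -2 1 N
1 5/37 5/49 -125/3626 5/98 -2 0 W
2 40/221 8/65 -36/1105 4/65 -3 0 S
3 4/29 20/101 -378/2929 10/101 -3 -1 E
4 8/85 40/313 -2148/26605 20/313 -4 -1 N
final -4 -2 W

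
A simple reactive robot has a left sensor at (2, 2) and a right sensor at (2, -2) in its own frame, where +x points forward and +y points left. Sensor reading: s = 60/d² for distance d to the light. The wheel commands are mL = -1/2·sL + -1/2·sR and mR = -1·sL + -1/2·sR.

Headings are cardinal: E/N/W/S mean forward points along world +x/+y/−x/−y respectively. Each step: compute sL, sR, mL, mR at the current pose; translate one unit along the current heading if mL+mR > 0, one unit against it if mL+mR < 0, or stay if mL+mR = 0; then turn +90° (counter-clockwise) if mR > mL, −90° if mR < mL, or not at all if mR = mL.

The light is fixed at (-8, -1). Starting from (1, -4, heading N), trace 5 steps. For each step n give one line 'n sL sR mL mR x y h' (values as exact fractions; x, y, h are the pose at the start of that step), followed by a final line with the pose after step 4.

n=0: pose=(1,-4,N); sL=6/5, sR=30/61; mL=-258/305, mR=-441/305; mL+mR=-699/305 → advance -1; mR−mL=-3/5 → turn -1·90°
n=1: pose=(1,-5,E); sL=12/25, sR=60/157; mL=-1692/3925, mR=-2634/3925; mL+mR=-4326/3925 → advance -1; mR−mL=-6/25 → turn -1·90°
n=2: pose=(0,-5,S); sL=15/34, sR=5/6; mL=-65/102, mR=-175/204; mL+mR=-305/204 → advance -1; mR−mL=-15/68 → turn -1·90°
n=3: pose=(0,-4,W); sL=60/61, sR=60/37; mL=-2940/2257, mR=-4050/2257; mL+mR=-6990/2257 → advance -1; mR−mL=-30/61 → turn -1·90°
n=4: pose=(1,-4,N); sL=6/5, sR=30/61; mL=-258/305, mR=-441/305; mL+mR=-699/305 → advance -1; mR−mL=-3/5 → turn -1·90°

0 6/5 30/61 -258/305 -441/305 1 -4 N
1 12/25 60/157 -1692/3925 -2634/3925 1 -5 E
2 15/34 5/6 -65/102 -175/204 0 -5 S
3 60/61 60/37 -2940/2257 -4050/2257 0 -4 W
4 6/5 30/61 -258/305 -441/305 1 -4 N
final 1 -5 E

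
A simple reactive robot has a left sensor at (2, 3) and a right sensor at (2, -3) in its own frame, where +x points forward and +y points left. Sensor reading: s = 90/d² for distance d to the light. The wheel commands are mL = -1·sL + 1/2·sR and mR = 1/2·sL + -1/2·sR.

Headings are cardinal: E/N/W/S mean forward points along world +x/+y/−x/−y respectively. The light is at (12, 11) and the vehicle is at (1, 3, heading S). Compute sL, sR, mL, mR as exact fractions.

45/82 45/148 -4815/12136 1485/12136

left sensor world pos  = (4, 1); dL² = 164
right sensor world pos = (-2, 1); dR² = 296
sL = 90/164 = 45/82
sR = 90/296 = 45/148
mL = -1·sL + 1/2·sR = -4815/12136
mR = 1/2·sL + -1/2·sR = 1485/12136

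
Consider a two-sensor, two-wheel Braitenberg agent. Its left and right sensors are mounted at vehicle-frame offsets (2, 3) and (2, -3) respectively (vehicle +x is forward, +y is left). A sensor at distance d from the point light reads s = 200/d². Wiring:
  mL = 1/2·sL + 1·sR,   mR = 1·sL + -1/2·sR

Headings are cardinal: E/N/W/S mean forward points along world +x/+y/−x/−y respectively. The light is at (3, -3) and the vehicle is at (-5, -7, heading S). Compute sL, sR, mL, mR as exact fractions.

200/61 200/157 27900/9577 25300/9577

left sensor world pos  = (-2, -9); dL² = 61
right sensor world pos = (-8, -9); dR² = 157
sL = 200/61 = 200/61
sR = 200/157 = 200/157
mL = 1/2·sL + 1·sR = 27900/9577
mR = 1·sL + -1/2·sR = 25300/9577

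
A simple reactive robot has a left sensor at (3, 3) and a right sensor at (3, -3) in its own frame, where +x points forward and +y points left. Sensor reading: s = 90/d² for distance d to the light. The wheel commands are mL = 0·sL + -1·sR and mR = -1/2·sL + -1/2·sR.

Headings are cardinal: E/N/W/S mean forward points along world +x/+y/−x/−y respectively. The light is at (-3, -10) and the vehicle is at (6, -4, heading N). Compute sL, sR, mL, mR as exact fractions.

left sensor world pos  = (3, -1); dL² = 117
right sensor world pos = (9, -1); dR² = 225
sL = 90/117 = 10/13
sR = 90/225 = 2/5
mL = 0·sL + -1·sR = -2/5
mR = -1/2·sL + -1/2·sR = -38/65

10/13 2/5 -2/5 -38/65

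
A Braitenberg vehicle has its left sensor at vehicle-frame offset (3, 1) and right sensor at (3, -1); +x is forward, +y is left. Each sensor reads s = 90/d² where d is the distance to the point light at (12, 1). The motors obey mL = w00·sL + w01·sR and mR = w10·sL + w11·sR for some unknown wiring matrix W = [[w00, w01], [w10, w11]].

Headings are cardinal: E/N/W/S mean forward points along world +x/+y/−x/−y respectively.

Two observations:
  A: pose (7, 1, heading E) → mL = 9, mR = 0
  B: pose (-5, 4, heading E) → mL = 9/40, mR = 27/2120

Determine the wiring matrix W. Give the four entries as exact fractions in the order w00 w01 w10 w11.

obs A: pose=(7,1,E) → sL=18, sR=18, mL=9, mR=0
obs B: pose=(-5,4,E) → sL=45/106, sR=9/20, mL=9/40, mR=27/2120
sensor matrix S = [[18, 18], [45/106, 9/20]]; det S = 243/530
solve [mL_A; mL_B] = S·[w00; w01] and [mR_A; mR_B] = S·[w10; w11]:
  w00 = 0, w01 = 1/2, w10 = -1/2, w11 = 1/2

0 1/2 -1/2 1/2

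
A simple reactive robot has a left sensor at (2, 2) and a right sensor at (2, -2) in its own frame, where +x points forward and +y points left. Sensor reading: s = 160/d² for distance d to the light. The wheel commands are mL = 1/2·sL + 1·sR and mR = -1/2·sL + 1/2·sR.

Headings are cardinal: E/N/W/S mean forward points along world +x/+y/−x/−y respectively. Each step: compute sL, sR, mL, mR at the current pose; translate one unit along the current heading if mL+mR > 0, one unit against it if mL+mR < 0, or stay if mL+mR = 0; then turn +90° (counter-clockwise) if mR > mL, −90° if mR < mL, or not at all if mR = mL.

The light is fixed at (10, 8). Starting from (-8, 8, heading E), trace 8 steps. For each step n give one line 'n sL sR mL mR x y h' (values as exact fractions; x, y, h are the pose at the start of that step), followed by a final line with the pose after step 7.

n=0: pose=(-8,8,E); sL=8/13, sR=8/13; mL=12/13, mR=0; mL+mR=12/13 → advance +1; mR−mL=-12/13 → turn -1·90°
n=1: pose=(-7,8,S); sL=160/229, sR=32/73; mL=13168/16717, mR=-2176/16717; mL+mR=48/73 → advance +1; mR−mL=-15344/16717 → turn -1·90°
n=2: pose=(-7,7,W); sL=16/37, sR=80/181; mL=4408/6697, mR=32/6697; mL+mR=120/181 → advance +1; mR−mL=-4376/6697 → turn -1·90°
n=3: pose=(-8,7,N); sL=160/401, sR=160/257; mL=84720/103057, mR=11520/103057; mL+mR=240/257 → advance +1; mR−mL=-73200/103057 → turn -1·90°
n=4: pose=(-8,8,E); sL=8/13, sR=8/13; mL=12/13, mR=0; mL+mR=12/13 → advance +1; mR−mL=-12/13 → turn -1·90°
n=5: pose=(-7,8,S); sL=160/229, sR=32/73; mL=13168/16717, mR=-2176/16717; mL+mR=48/73 → advance +1; mR−mL=-15344/16717 → turn -1·90°
n=6: pose=(-7,7,W); sL=16/37, sR=80/181; mL=4408/6697, mR=32/6697; mL+mR=120/181 → advance +1; mR−mL=-4376/6697 → turn -1·90°
n=7: pose=(-8,7,N); sL=160/401, sR=160/257; mL=84720/103057, mR=11520/103057; mL+mR=240/257 → advance +1; mR−mL=-73200/103057 → turn -1·90°

0 8/13 8/13 12/13 0 -8 8 E
1 160/229 32/73 13168/16717 -2176/16717 -7 8 S
2 16/37 80/181 4408/6697 32/6697 -7 7 W
3 160/401 160/257 84720/103057 11520/103057 -8 7 N
4 8/13 8/13 12/13 0 -8 8 E
5 160/229 32/73 13168/16717 -2176/16717 -7 8 S
6 16/37 80/181 4408/6697 32/6697 -7 7 W
7 160/401 160/257 84720/103057 11520/103057 -8 7 N
final -8 8 E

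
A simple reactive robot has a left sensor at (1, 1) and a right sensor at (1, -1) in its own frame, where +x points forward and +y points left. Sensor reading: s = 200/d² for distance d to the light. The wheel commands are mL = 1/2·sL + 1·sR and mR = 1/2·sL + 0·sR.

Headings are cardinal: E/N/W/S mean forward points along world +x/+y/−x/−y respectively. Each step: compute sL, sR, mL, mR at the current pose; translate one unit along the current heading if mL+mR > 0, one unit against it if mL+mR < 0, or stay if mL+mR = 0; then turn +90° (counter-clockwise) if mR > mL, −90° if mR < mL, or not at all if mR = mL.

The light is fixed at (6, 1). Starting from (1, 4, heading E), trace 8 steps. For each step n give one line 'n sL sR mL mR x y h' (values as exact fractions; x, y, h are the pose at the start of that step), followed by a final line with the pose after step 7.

0 25/4 10 105/8 25/8 1 4 E
1 200/13 200/29 5500/377 100/13 2 4 S
2 100/13 100/17 2150/221 50/13 2 3 W
3 40/9 8 92/9 20/9 1 3 N
4 25/4 10 105/8 25/8 1 4 E
5 200/13 200/29 5500/377 100/13 2 4 S
6 100/13 100/17 2150/221 50/13 2 3 W
7 40/9 8 92/9 20/9 1 3 N
final 1 4 E

n=0: pose=(1,4,E); sL=25/4, sR=10; mL=105/8, mR=25/8; mL+mR=65/4 → advance +1; mR−mL=-10 → turn -1·90°
n=1: pose=(2,4,S); sL=200/13, sR=200/29; mL=5500/377, mR=100/13; mL+mR=8400/377 → advance +1; mR−mL=-200/29 → turn -1·90°
n=2: pose=(2,3,W); sL=100/13, sR=100/17; mL=2150/221, mR=50/13; mL+mR=3000/221 → advance +1; mR−mL=-100/17 → turn -1·90°
n=3: pose=(1,3,N); sL=40/9, sR=8; mL=92/9, mR=20/9; mL+mR=112/9 → advance +1; mR−mL=-8 → turn -1·90°
n=4: pose=(1,4,E); sL=25/4, sR=10; mL=105/8, mR=25/8; mL+mR=65/4 → advance +1; mR−mL=-10 → turn -1·90°
n=5: pose=(2,4,S); sL=200/13, sR=200/29; mL=5500/377, mR=100/13; mL+mR=8400/377 → advance +1; mR−mL=-200/29 → turn -1·90°
n=6: pose=(2,3,W); sL=100/13, sR=100/17; mL=2150/221, mR=50/13; mL+mR=3000/221 → advance +1; mR−mL=-100/17 → turn -1·90°
n=7: pose=(1,3,N); sL=40/9, sR=8; mL=92/9, mR=20/9; mL+mR=112/9 → advance +1; mR−mL=-8 → turn -1·90°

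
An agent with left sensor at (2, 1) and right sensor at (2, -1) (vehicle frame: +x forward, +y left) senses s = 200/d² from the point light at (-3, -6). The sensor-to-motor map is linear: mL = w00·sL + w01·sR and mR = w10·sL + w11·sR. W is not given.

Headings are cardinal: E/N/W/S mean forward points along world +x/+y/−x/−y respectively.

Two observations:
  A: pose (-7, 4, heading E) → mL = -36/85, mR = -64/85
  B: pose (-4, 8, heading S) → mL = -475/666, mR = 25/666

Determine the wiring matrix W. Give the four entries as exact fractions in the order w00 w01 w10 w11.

-1 1/2 1 -1

obs A: pose=(-7,4,E) → sL=8/5, sR=40/17, mL=-36/85, mR=-64/85
obs B: pose=(-4,8,S) → sL=25/18, sR=50/37, mL=-475/666, mR=25/666
sensor matrix S = [[8/5, 40/17], [25/18, 50/37]]; det S = -6260/5661
solve [mL_A; mL_B] = S·[w00; w01] and [mR_A; mR_B] = S·[w10; w11]:
  w00 = -1, w01 = 1/2, w10 = 1, w11 = -1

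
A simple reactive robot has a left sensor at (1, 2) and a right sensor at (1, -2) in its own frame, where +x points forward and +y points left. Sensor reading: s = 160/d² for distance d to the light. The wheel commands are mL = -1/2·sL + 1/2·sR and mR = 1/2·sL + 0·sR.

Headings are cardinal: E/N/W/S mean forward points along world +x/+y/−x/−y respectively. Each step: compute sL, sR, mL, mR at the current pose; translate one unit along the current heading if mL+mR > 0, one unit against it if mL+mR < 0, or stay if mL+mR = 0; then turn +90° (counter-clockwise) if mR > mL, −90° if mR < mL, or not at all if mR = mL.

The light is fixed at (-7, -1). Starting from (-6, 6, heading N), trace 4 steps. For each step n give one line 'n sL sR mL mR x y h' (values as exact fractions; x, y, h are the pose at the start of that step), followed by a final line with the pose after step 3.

n=0: pose=(-6,6,N); sL=32/13, sR=160/73; mL=-128/949, mR=16/13; mL+mR=80/73 → advance +1; mR−mL=1296/949 → turn +1·90°
n=1: pose=(-6,7,W); sL=40/9, sR=8/5; mL=-64/45, mR=20/9; mL+mR=4/5 → advance +1; mR−mL=164/45 → turn +1·90°
n=2: pose=(-7,7,S); sL=160/53, sR=160/53; mL=0, mR=80/53; mL+mR=80/53 → advance +1; mR−mL=80/53 → turn +1·90°
n=3: pose=(-7,6,E); sL=80/41, sR=80/13; mL=1120/533, mR=40/41; mL+mR=40/13 → advance +1; mR−mL=-600/533 → turn -1·90°

0 32/13 160/73 -128/949 16/13 -6 6 N
1 40/9 8/5 -64/45 20/9 -6 7 W
2 160/53 160/53 0 80/53 -7 7 S
3 80/41 80/13 1120/533 40/41 -7 6 E
final -6 6 S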